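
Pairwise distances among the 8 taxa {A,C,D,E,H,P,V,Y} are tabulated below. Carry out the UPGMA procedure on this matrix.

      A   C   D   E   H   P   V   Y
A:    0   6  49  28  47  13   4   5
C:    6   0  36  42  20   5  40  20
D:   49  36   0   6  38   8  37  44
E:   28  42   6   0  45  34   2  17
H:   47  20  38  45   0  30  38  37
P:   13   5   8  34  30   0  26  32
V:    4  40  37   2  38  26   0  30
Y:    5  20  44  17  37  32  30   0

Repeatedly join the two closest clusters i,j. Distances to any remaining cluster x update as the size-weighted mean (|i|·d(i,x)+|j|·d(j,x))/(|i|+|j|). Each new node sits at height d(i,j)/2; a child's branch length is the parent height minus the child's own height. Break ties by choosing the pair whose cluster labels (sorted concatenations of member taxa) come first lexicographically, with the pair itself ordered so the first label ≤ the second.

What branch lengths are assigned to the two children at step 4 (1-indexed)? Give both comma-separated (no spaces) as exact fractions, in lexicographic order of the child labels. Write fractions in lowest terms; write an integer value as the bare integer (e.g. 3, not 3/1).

51/8,51/8

step 1: merge (E,V) at d=2; branch lengths E→1, V→1; new cluster EV
  updated: d(A,EV)=16, d(C,EV)=41, d(D,EV)=43/2, d(EV,H)=83/2, d(EV,P)=30, d(EV,Y)=47/2
step 2: merge (A,Y) at d=5; branch lengths A→5/2, Y→5/2; new cluster AY
  updated: d(AY,C)=13, d(AY,D)=93/2, d(AY,EV)=79/4, d(AY,H)=42, d(AY,P)=45/2
step 3: merge (C,P) at d=5; branch lengths C→5/2, P→5/2; new cluster CP
  updated: d(AY,CP)=71/4, d(CP,D)=22, d(CP,EV)=71/2, d(CP,H)=25
step 4: merge (AY,CP) at d=71/4; branch lengths AY→51/8, CP→51/8; new cluster ACPY
  updated: d(ACPY,D)=137/4, d(ACPY,EV)=221/8, d(ACPY,H)=67/2
step 5: merge (D,EV) at d=43/2; branch lengths D→43/4, EV→39/4; new cluster DEV
  updated: d(ACPY,DEV)=179/6, d(DEV,H)=121/3
step 6: merge (ACPY,DEV) at d=179/6; branch lengths ACPY→145/24, DEV→25/6; new cluster ACDEPVY
  updated: d(ACDEPVY,H)=255/7
step 7: merge (ACDEPVY,H) at d=255/7; branch lengths ACDEPVY→277/84, H→255/14; new cluster ACDEHPVY
final tree: ((((A:5/2,Y:5/2):51/8,(C:5/2,P:5/2):51/8):145/24,(D:43/4,(E:1,V:1):39/4):25/6):277/84,H:255/14)
total length: 12931/168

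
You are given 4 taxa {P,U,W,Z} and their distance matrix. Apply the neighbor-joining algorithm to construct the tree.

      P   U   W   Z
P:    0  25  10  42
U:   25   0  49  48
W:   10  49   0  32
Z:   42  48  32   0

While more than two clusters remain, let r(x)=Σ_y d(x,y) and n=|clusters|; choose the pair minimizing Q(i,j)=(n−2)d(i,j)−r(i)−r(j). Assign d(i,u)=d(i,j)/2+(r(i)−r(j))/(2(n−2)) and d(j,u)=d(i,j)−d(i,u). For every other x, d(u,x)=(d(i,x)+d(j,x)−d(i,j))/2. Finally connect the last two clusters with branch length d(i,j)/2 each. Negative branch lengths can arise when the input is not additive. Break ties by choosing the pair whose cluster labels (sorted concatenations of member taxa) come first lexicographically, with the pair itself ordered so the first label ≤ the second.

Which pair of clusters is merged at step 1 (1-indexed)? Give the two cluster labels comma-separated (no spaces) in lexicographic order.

iteration 1: select P,U (d=25, Q=-149); attach at lengths (5/4, 95/4); label the merged cluster PU
  updated: d(PU,W)=17, d(PU,Z)=65/2
iteration 2: select PU,W (d=17, Q=-163/2); attach at lengths (35/4, 33/4); label the merged cluster PUW
  updated: d(PUW,Z)=95/4
iteration 3: select PUW,Z (d=95/4); attach at lengths (95/8, 95/8); label the merged cluster PUWZ
final tree: (((P:5/4,U:95/4):35/4,W:33/4):95/8,Z:95/8)
total length: 263/4

P,U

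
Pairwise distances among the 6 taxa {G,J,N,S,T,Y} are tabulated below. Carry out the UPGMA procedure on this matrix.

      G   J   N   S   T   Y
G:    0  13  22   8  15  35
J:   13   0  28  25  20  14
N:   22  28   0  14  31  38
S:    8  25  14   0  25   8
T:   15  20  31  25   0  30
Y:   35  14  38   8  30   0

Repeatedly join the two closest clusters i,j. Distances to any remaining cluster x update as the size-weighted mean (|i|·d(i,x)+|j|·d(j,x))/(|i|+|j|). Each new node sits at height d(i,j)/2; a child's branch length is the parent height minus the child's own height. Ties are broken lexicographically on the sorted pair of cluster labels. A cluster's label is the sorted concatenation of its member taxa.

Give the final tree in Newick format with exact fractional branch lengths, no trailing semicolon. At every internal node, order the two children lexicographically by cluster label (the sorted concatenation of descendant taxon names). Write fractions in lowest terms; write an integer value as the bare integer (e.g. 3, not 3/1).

((((G:4,S:4):5,N:9):17/6,T:71/6):23/48,(J:7,Y:7):85/16)

step 1: merge (G,S) at d=8; branch lengths G→4, S→4; new cluster GS
  updated: d(GS,J)=19, d(GS,N)=18, d(GS,T)=20, d(GS,Y)=43/2
step 2: merge (J,Y) at d=14; branch lengths J→7, Y→7; new cluster JY
  updated: d(GS,JY)=81/4, d(JY,N)=33, d(JY,T)=25
step 3: merge (GS,N) at d=18; branch lengths GS→5, N→9; new cluster GNS
  updated: d(GNS,JY)=49/2, d(GNS,T)=71/3
step 4: merge (GNS,T) at d=71/3; branch lengths GNS→17/6, T→71/6; new cluster GNST
  updated: d(GNST,JY)=197/8
step 5: merge (GNST,JY) at d=197/8; branch lengths GNST→23/48, JY→85/16; new cluster GJNSTY
final tree: ((((G:4,S:4):5,N:9):17/6,T:71/6):23/48,(J:7,Y:7):85/16)
total length: 1355/24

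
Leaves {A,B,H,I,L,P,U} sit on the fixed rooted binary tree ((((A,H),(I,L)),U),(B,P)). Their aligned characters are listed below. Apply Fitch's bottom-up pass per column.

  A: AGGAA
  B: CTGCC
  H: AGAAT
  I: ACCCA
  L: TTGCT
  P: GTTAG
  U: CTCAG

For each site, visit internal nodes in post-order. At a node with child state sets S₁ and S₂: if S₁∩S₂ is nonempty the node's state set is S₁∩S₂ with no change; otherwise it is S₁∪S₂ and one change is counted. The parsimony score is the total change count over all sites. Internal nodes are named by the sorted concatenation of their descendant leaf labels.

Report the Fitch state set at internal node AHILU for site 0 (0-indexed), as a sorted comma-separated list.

A,C

[col 0] AH: children A:{A}, H:{A} ∩→ {A}; cost 0
[col 0] IL: children I:{A}, L:{T} ∪→ {A,T}; cost 1
[col 0] AHIL: children AH:{A}, IL:{A,T} ∩→ {A}; cost 0
[col 0] AHILU: children AHIL:{A}, U:{C} ∪→ {A,C}; cost 1
[col 0] BP: children B:{C}, P:{G} ∪→ {C,G}; cost 1
[col 0] ABHILPU: children AHILU:{A,C}, BP:{C,G} ∩→ {C}; cost 0
[col 1] AH: children A:{G}, H:{G} ∩→ {G}; cost 0
[col 1] IL: children I:{C}, L:{T} ∪→ {C,T}; cost 1
[col 1] AHIL: children AH:{G}, IL:{C,T} ∪→ {C,G,T}; cost 1
[col 1] AHILU: children AHIL:{C,G,T}, U:{T} ∩→ {T}; cost 0
[col 1] BP: children B:{T}, P:{T} ∩→ {T}; cost 0
[col 1] ABHILPU: children AHILU:{T}, BP:{T} ∩→ {T}; cost 0
[col 2] AH: children A:{G}, H:{A} ∪→ {A,G}; cost 1
[col 2] IL: children I:{C}, L:{G} ∪→ {C,G}; cost 1
[col 2] AHIL: children AH:{A,G}, IL:{C,G} ∩→ {G}; cost 0
[col 2] AHILU: children AHIL:{G}, U:{C} ∪→ {C,G}; cost 1
[col 2] BP: children B:{G}, P:{T} ∪→ {G,T}; cost 1
[col 2] ABHILPU: children AHILU:{C,G}, BP:{G,T} ∩→ {G}; cost 0
[col 3] AH: children A:{A}, H:{A} ∩→ {A}; cost 0
[col 3] IL: children I:{C}, L:{C} ∩→ {C}; cost 0
[col 3] AHIL: children AH:{A}, IL:{C} ∪→ {A,C}; cost 1
[col 3] AHILU: children AHIL:{A,C}, U:{A} ∩→ {A}; cost 0
[col 3] BP: children B:{C}, P:{A} ∪→ {A,C}; cost 1
[col 3] ABHILPU: children AHILU:{A}, BP:{A,C} ∩→ {A}; cost 0
[col 4] AH: children A:{A}, H:{T} ∪→ {A,T}; cost 1
[col 4] IL: children I:{A}, L:{T} ∪→ {A,T}; cost 1
[col 4] AHIL: children AH:{A,T}, IL:{A,T} ∩→ {A,T}; cost 0
[col 4] AHILU: children AHIL:{A,T}, U:{G} ∪→ {A,G,T}; cost 1
[col 4] BP: children B:{C}, P:{G} ∪→ {C,G}; cost 1
[col 4] ABHILPU: children AHILU:{A,G,T}, BP:{C,G} ∩→ {G}; cost 0
per-site changes: [3, 2, 4, 2, 4]; total = 15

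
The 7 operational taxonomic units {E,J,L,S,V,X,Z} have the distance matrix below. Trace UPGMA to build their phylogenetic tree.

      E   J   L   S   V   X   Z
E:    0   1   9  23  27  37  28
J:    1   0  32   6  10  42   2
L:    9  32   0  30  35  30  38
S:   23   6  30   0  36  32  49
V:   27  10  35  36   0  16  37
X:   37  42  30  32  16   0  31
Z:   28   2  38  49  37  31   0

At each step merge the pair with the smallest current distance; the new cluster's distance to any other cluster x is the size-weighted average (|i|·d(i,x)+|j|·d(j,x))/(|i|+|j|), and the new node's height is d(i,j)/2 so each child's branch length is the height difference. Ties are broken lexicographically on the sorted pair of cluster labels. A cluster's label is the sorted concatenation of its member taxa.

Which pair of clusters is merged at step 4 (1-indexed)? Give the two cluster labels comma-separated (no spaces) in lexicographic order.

step 1: merge (E,J) at d=1; branch lengths E→1/2, J→1/2; new cluster EJ
  updated: d(EJ,L)=41/2, d(EJ,S)=29/2, d(EJ,V)=37/2, d(EJ,X)=79/2, d(EJ,Z)=15
step 2: merge (EJ,S) at d=29/2; branch lengths EJ→27/4, S→29/4; new cluster EJS
  updated: d(EJS,L)=71/3, d(EJS,V)=73/3, d(EJS,X)=37, d(EJS,Z)=79/3
step 3: merge (V,X) at d=16; branch lengths V→8, X→8; new cluster VX
  updated: d(EJS,VX)=92/3, d(L,VX)=65/2, d(VX,Z)=34
step 4: merge (EJS,L) at d=71/3; branch lengths EJS→55/12, L→71/6; new cluster EJLS
  updated: d(EJLS,VX)=249/8, d(EJLS,Z)=117/4
step 5: merge (EJLS,Z) at d=117/4; branch lengths EJLS→67/24, Z→117/8; new cluster EJLSZ
  updated: d(EJLSZ,VX)=317/10
step 6: merge (EJLSZ,VX) at d=317/10; branch lengths EJLSZ→49/40, VX→157/20; new cluster EJLSVXZ
final tree: (((((E:1/2,J:1/2):27/4,S:29/4):55/12,L:71/6):67/24,Z:117/8):49/40,(V:8,X:8):157/20)
total length: 8869/120

EJS,L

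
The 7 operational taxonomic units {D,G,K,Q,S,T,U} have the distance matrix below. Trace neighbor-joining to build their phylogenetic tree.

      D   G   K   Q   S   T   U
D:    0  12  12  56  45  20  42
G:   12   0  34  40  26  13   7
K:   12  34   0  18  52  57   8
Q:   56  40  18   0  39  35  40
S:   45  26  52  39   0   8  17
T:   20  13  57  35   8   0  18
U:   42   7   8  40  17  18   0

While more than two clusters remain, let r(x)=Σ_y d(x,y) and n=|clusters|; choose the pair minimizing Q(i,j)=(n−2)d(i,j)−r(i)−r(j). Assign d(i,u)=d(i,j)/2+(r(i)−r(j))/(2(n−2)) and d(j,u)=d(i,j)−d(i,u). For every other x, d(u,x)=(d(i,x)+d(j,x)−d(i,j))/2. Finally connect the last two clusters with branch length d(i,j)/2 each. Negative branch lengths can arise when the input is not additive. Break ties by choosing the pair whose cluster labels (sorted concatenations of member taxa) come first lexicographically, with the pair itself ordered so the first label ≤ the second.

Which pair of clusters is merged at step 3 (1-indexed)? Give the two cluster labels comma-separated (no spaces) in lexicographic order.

step 1: merge (K,Q) at d=18, Q=-319; branch lengths K→43/10, Q→137/10; new cluster KQ
  updated: d(D,KQ)=25, d(G,KQ)=28, d(KQ,S)=73/2, d(KQ,T)=37, d(KQ,U)=15
step 2: merge (S,T) at d=8, Q=-393/2; branch lengths S→137/16, T→-9/16; new cluster ST
  updated: d(D,ST)=57/2, d(G,ST)=31/2, d(KQ,ST)=131/4, d(ST,U)=27/2
step 3: merge (D,G) at d=12, Q=-134; branch lengths D→27/2, G→-3/2; new cluster DG
  updated: d(DG,KQ)=41/2, d(DG,ST)=16, d(DG,U)=37/2
step 4: merge (DG,ST) at d=16, Q=-341/4; branch lengths DG→99/16, ST→157/16; new cluster DGST
  updated: d(DGST,KQ)=149/8, d(DGST,U)=8
step 5: merge (DGST,KQ) at d=149/8, Q=-333/8; branch lengths DGST→93/16, KQ→205/16; new cluster DGKQST
  updated: d(DGKQST,U)=35/16
step 6: merge (DGKQST,U) at d=35/16; branch lengths DGKQST→35/32, U→35/32; new cluster DGKQSTU
final tree: ((((D:27/2,G:-3/2):99/16,(S:137/16,T:-9/16):157/16):93/16,(K:43/10,Q:137/10):205/16):35/32,U:35/32)
total length: 1197/16

D,G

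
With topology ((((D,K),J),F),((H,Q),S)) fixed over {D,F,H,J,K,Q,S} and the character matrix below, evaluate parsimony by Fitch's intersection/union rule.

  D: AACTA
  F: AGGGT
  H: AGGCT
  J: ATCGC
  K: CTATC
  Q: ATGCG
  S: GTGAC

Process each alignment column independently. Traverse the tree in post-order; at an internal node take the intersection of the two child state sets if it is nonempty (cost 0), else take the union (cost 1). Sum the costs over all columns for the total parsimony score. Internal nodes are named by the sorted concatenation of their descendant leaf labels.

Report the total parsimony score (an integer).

DK@0: {A} ∪ {C} = {A,C} (union, +1)
DJK@0: {A,C} ∩ {A} = {A} (intersection, +0)
DFJK@0: {A} ∩ {A} = {A} (intersection, +0)
HQ@0: {A} ∩ {A} = {A} (intersection, +0)
HQS@0: {A} ∪ {G} = {A,G} (union, +1)
DFHJKQS@0: {A} ∩ {A,G} = {A} (intersection, +0)
DK@1: {A} ∪ {T} = {A,T} (union, +1)
DJK@1: {A,T} ∩ {T} = {T} (intersection, +0)
DFJK@1: {T} ∪ {G} = {G,T} (union, +1)
HQ@1: {G} ∪ {T} = {G,T} (union, +1)
HQS@1: {G,T} ∩ {T} = {T} (intersection, +0)
DFHJKQS@1: {G,T} ∩ {T} = {T} (intersection, +0)
DK@2: {C} ∪ {A} = {A,C} (union, +1)
DJK@2: {A,C} ∩ {C} = {C} (intersection, +0)
DFJK@2: {C} ∪ {G} = {C,G} (union, +1)
HQ@2: {G} ∩ {G} = {G} (intersection, +0)
HQS@2: {G} ∩ {G} = {G} (intersection, +0)
DFHJKQS@2: {C,G} ∩ {G} = {G} (intersection, +0)
DK@3: {T} ∩ {T} = {T} (intersection, +0)
DJK@3: {T} ∪ {G} = {G,T} (union, +1)
DFJK@3: {G,T} ∩ {G} = {G} (intersection, +0)
HQ@3: {C} ∩ {C} = {C} (intersection, +0)
HQS@3: {C} ∪ {A} = {A,C} (union, +1)
DFHJKQS@3: {G} ∪ {A,C} = {A,C,G} (union, +1)
DK@4: {A} ∪ {C} = {A,C} (union, +1)
DJK@4: {A,C} ∩ {C} = {C} (intersection, +0)
DFJK@4: {C} ∪ {T} = {C,T} (union, +1)
HQ@4: {T} ∪ {G} = {G,T} (union, +1)
HQS@4: {G,T} ∪ {C} = {C,G,T} (union, +1)
DFHJKQS@4: {C,T} ∩ {C,G,T} = {C,T} (intersection, +0)
per-site changes: [2, 3, 2, 3, 4]; total = 14

14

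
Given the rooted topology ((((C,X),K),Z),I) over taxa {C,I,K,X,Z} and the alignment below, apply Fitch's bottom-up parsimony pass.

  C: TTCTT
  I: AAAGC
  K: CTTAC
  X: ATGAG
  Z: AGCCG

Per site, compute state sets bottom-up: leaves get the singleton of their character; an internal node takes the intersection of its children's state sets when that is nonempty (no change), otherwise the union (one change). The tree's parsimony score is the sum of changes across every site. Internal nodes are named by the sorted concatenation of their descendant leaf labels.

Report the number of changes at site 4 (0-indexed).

site 0, node CX: C={T} ∪ X={A} → {A,T} (+1)
site 0, node CKX: CX={A,T} ∪ K={C} → {A,C,T} (+1)
site 0, node CKXZ: CKX={A,C,T} ∩ Z={A} → {A} (+0)
site 0, node CIKXZ: CKXZ={A} ∩ I={A} → {A} (+0)
site 1, node CX: C={T} ∩ X={T} → {T} (+0)
site 1, node CKX: CX={T} ∩ K={T} → {T} (+0)
site 1, node CKXZ: CKX={T} ∪ Z={G} → {G,T} (+1)
site 1, node CIKXZ: CKXZ={G,T} ∪ I={A} → {A,G,T} (+1)
site 2, node CX: C={C} ∪ X={G} → {C,G} (+1)
site 2, node CKX: CX={C,G} ∪ K={T} → {C,G,T} (+1)
site 2, node CKXZ: CKX={C,G,T} ∩ Z={C} → {C} (+0)
site 2, node CIKXZ: CKXZ={C} ∪ I={A} → {A,C} (+1)
site 3, node CX: C={T} ∪ X={A} → {A,T} (+1)
site 3, node CKX: CX={A,T} ∩ K={A} → {A} (+0)
site 3, node CKXZ: CKX={A} ∪ Z={C} → {A,C} (+1)
site 3, node CIKXZ: CKXZ={A,C} ∪ I={G} → {A,C,G} (+1)
site 4, node CX: C={T} ∪ X={G} → {G,T} (+1)
site 4, node CKX: CX={G,T} ∪ K={C} → {C,G,T} (+1)
site 4, node CKXZ: CKX={C,G,T} ∩ Z={G} → {G} (+0)
site 4, node CIKXZ: CKXZ={G} ∪ I={C} → {C,G} (+1)
per-site changes: [2, 2, 3, 3, 3]; total = 13

3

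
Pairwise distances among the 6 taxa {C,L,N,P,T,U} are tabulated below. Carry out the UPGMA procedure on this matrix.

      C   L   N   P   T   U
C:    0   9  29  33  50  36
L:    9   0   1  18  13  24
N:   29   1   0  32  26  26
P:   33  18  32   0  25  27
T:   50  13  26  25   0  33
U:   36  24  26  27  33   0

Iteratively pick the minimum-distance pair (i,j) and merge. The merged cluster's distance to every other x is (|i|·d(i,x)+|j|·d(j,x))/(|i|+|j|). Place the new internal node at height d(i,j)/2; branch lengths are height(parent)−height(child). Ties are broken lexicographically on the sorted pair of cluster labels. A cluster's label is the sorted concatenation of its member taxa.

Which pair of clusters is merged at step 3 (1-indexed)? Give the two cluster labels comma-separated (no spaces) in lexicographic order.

step 1: merge (L,N) at d=1; branch lengths L→1/2, N→1/2; new cluster LN
  updated: d(C,LN)=19, d(LN,P)=25, d(LN,T)=39/2, d(LN,U)=25
step 2: merge (C,LN) at d=19; branch lengths C→19/2, LN→9; new cluster CLN
  updated: d(CLN,P)=83/3, d(CLN,T)=89/3, d(CLN,U)=86/3
step 3: merge (P,T) at d=25; branch lengths P→25/2, T→25/2; new cluster PT
  updated: d(CLN,PT)=86/3, d(PT,U)=30
step 4: merge (CLN,PT) at d=86/3; branch lengths CLN→29/6, PT→11/6; new cluster CLNPT
  updated: d(CLNPT,U)=146/5
step 5: merge (CLNPT,U) at d=146/5; branch lengths CLNPT→4/15, U→73/5; new cluster CLNPTU
final tree: (((C:19/2,(L:1/2,N:1/2):9):29/6,(P:25/2,T:25/2):11/6):4/15,U:73/5)
total length: 1981/30

P,T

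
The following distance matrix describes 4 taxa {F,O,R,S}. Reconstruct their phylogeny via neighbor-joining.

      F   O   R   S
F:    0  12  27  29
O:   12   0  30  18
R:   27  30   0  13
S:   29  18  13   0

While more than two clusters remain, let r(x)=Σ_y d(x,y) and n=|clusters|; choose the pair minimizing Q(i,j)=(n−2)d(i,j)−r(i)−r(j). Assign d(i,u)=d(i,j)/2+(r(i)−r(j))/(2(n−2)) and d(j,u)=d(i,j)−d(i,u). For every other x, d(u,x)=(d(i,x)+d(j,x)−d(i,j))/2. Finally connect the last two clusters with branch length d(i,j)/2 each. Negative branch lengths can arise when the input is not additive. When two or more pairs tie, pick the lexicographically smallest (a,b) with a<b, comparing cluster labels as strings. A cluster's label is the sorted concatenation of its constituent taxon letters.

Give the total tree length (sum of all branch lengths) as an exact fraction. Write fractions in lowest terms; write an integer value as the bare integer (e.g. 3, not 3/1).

77/2

iteration 1: select F,O (d=12, Q=-104); attach at lengths (8, 4); label the merged cluster FO
  updated: d(FO,R)=45/2, d(FO,S)=35/2
iteration 2: select FO,R (d=45/2, Q=-53); attach at lengths (27/2, 9); label the merged cluster FOR
  updated: d(FOR,S)=4
iteration 3: select FOR,S (d=4); attach at lengths (2, 2); label the merged cluster FORS
final tree: (((F:8,O:4):27/2,R:9):2,S:2)
total length: 77/2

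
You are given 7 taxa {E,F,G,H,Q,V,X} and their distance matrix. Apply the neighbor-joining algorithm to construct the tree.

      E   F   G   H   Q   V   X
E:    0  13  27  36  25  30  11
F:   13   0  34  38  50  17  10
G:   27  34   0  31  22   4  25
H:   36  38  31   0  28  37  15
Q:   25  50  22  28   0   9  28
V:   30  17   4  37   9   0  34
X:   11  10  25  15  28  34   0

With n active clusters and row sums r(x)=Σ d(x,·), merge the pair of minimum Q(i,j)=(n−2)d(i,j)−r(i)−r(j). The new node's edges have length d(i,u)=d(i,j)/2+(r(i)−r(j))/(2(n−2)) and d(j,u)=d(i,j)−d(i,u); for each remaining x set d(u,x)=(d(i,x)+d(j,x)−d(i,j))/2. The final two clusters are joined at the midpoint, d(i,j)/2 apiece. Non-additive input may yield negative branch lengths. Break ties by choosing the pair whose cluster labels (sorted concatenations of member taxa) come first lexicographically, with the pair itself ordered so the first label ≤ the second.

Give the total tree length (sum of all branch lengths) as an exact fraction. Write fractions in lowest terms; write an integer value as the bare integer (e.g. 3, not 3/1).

261/4

step 1: merge (G,V) at d=4, Q=-254; branch lengths G→16/5, V→4/5; new cluster GV
  updated: d(E,GV)=53/2, d(F,GV)=47/2, d(GV,H)=32, d(GV,Q)=27/2, d(GV,X)=55/2
step 2: merge (GV,Q) at d=27/2, Q=-427/2; branch lengths GV→65/16, Q→151/16; new cluster GQV
  updated: d(E,GQV)=19, d(F,GQV)=30, d(GQV,H)=93/4, d(GQV,X)=21
step 3: merge (GQV,H) at d=93/4, Q=-543/4; branch lengths GQV→203/24, H→355/24; new cluster GHQV
  updated: d(E,GHQV)=127/8, d(F,GHQV)=179/8, d(GHQV,X)=51/8
step 4: merge (E,F) at d=13, Q=-237/4; branch lengths E→41/8, F→63/8; new cluster EF
  updated: d(EF,GHQV)=101/8, d(EF,X)=4
step 5: merge (EF,GHQV) at d=101/8, Q=-23; branch lengths EF→41/8, GHQV→15/2; new cluster EFGHQV
  updated: d(EFGHQV,X)=-9/8
step 6: merge (EFGHQV,X) at d=-9/8; branch lengths EFGHQV→-9/16, X→-9/16; new cluster EFGHQVX
final tree: (((E:41/8,F:63/8):41/8,(((G:16/5,V:4/5):65/16,Q:151/16):203/24,H:355/24):15/2):-9/16,X:-9/16)
total length: 261/4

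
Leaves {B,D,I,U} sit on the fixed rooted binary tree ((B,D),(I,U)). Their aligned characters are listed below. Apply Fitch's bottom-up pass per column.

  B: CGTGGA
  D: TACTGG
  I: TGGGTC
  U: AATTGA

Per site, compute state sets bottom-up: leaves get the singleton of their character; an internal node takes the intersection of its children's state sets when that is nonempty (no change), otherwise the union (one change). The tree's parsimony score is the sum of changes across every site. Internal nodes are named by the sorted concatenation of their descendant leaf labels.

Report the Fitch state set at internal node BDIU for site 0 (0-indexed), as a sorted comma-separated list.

[col 0] BD: children B:{C}, D:{T} ∪→ {C,T}; cost 1
[col 0] IU: children I:{T}, U:{A} ∪→ {A,T}; cost 1
[col 0] BDIU: children BD:{C,T}, IU:{A,T} ∩→ {T}; cost 0
[col 1] BD: children B:{G}, D:{A} ∪→ {A,G}; cost 1
[col 1] IU: children I:{G}, U:{A} ∪→ {A,G}; cost 1
[col 1] BDIU: children BD:{A,G}, IU:{A,G} ∩→ {A,G}; cost 0
[col 2] BD: children B:{T}, D:{C} ∪→ {C,T}; cost 1
[col 2] IU: children I:{G}, U:{T} ∪→ {G,T}; cost 1
[col 2] BDIU: children BD:{C,T}, IU:{G,T} ∩→ {T}; cost 0
[col 3] BD: children B:{G}, D:{T} ∪→ {G,T}; cost 1
[col 3] IU: children I:{G}, U:{T} ∪→ {G,T}; cost 1
[col 3] BDIU: children BD:{G,T}, IU:{G,T} ∩→ {G,T}; cost 0
[col 4] BD: children B:{G}, D:{G} ∩→ {G}; cost 0
[col 4] IU: children I:{T}, U:{G} ∪→ {G,T}; cost 1
[col 4] BDIU: children BD:{G}, IU:{G,T} ∩→ {G}; cost 0
[col 5] BD: children B:{A}, D:{G} ∪→ {A,G}; cost 1
[col 5] IU: children I:{C}, U:{A} ∪→ {A,C}; cost 1
[col 5] BDIU: children BD:{A,G}, IU:{A,C} ∩→ {A}; cost 0
per-site changes: [2, 2, 2, 2, 1, 2]; total = 11

T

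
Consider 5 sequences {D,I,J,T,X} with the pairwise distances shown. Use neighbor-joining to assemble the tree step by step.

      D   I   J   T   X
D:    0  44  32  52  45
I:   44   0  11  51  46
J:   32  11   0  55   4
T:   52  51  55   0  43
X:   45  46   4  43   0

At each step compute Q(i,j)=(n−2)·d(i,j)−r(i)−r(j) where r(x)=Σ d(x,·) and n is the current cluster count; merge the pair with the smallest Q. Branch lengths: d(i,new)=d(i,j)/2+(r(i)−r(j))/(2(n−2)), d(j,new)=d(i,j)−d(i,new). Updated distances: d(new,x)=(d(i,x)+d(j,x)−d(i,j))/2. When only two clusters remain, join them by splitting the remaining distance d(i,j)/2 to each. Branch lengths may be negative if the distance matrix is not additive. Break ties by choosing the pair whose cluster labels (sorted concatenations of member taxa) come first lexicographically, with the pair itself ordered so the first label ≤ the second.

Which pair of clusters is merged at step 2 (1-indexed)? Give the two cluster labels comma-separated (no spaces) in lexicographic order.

D,T

iteration 1: select J,X (d=4, Q=-228); attach at lengths (-4, 8); label the merged cluster JX
  updated: d(D,JX)=73/2, d(I,JX)=53/2, d(JX,T)=47
iteration 2: select D,T (d=52, Q=-357/2); attach at lengths (173/8, 243/8); label the merged cluster DT
  updated: d(DT,I)=43/2, d(DT,JX)=63/4
iteration 3: select DT,I (d=43/2, Q=-255/4); attach at lengths (43/8, 129/8); label the merged cluster DIT
  updated: d(DIT,JX)=83/8
iteration 4: select DIT,JX (d=83/8); attach at lengths (83/16, 83/16); label the merged cluster DIJTX
final tree: (((D:173/8,T:243/8):43/8,I:129/8):83/16,(J:-4,X:8):83/16)
total length: 703/8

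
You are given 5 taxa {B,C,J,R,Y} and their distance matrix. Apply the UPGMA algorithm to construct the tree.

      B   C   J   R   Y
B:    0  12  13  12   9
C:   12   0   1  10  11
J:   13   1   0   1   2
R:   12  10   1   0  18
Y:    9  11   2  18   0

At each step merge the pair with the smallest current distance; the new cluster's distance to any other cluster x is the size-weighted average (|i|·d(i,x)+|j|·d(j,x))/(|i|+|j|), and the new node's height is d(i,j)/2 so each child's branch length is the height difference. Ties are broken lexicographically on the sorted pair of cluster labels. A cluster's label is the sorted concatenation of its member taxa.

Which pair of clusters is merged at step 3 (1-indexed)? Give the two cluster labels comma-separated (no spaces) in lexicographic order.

B,Y

step 1: merge (C,J) at d=1; branch lengths C→1/2, J→1/2; new cluster CJ
  updated: d(B,CJ)=25/2, d(CJ,R)=11/2, d(CJ,Y)=13/2
step 2: merge (CJ,R) at d=11/2; branch lengths CJ→9/4, R→11/4; new cluster CJR
  updated: d(B,CJR)=37/3, d(CJR,Y)=31/3
step 3: merge (B,Y) at d=9; branch lengths B→9/2, Y→9/2; new cluster BY
  updated: d(BY,CJR)=34/3
step 4: merge (BY,CJR) at d=34/3; branch lengths BY→7/6, CJR→35/12; new cluster BCJRY
final tree: ((B:9/2,Y:9/2):7/6,((C:1/2,J:1/2):9/4,R:11/4):35/12)
total length: 229/12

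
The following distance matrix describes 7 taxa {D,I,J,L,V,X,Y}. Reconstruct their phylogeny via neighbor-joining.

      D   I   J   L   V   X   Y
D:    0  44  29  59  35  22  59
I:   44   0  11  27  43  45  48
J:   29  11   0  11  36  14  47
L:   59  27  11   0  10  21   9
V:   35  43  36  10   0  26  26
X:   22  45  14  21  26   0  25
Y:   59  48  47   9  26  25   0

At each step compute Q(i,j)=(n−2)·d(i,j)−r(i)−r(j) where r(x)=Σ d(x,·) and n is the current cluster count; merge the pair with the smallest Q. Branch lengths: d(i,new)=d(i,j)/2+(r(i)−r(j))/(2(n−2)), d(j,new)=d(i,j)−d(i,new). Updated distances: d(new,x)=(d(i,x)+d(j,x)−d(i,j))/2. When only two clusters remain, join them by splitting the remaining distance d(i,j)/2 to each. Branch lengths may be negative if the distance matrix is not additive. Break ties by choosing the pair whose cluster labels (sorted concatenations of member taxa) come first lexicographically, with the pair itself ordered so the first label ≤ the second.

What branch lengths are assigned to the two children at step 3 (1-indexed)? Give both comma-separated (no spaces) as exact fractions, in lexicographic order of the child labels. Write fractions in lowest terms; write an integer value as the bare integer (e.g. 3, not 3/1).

step 1: merge (I,J) at d=11, Q=-311; branch lengths I→25/2, J→-3/2; new cluster IJ
  updated: d(D,IJ)=31, d(IJ,L)=27/2, d(IJ,V)=34, d(IJ,X)=24, d(IJ,Y)=42
step 2: merge (L,Y) at d=9, Q=-475/2; branch lengths L→-25/16, Y→169/16; new cluster LY
  updated: d(D,LY)=109/2, d(IJ,LY)=93/4, d(LY,V)=27/2, d(LY,X)=37/2
step 3: merge (LY,V) at d=27/2, Q=-711/4; branch lengths LY→167/24, V→157/24; new cluster LVY
  updated: d(D,LVY)=38, d(IJ,LVY)=175/8, d(LVY,X)=31/2
step 4: merge (D,X) at d=22, Q=-217/2; branch lengths D→147/8, X→29/8; new cluster DX
  updated: d(DX,IJ)=33/2, d(DX,LVY)=63/4
step 5: merge (DX,IJ) at d=33/2, Q=-433/8; branch lengths DX→83/16, IJ→181/16; new cluster DIJX
  updated: d(DIJX,LVY)=169/16
step 6: merge (DIJX,LVY) at d=169/16; branch lengths DIJX→169/32, LVY→169/32; new cluster DIJLVXY
final tree: (((D:147/8,X:29/8):83/16,(I:25/2,J:-3/2):181/16):169/32,((L:-25/16,Y:169/16):167/24,V:157/24):169/32)
total length: 1321/16

167/24,157/24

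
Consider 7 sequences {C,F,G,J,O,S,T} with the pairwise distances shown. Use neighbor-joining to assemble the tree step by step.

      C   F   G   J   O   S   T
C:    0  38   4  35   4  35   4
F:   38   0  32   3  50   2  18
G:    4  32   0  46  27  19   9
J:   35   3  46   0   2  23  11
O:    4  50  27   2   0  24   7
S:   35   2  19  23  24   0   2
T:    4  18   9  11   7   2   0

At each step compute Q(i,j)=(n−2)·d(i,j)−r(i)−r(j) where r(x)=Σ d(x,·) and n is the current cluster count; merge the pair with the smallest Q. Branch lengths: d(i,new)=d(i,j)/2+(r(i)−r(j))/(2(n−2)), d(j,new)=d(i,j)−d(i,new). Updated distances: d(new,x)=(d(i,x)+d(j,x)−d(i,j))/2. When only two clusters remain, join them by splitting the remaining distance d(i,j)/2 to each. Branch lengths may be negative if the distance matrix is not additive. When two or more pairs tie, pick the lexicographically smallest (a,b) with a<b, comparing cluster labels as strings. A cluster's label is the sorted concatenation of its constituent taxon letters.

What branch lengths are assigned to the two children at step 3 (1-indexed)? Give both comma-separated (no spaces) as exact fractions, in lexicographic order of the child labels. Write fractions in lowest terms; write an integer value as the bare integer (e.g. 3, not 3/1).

-37/24,133/24

step 1: merge (F,J) at d=3, Q=-248; branch lengths F→19/5, J→-4/5; new cluster FJ
  updated: d(C,FJ)=35, d(FJ,G)=75/2, d(FJ,O)=49/2, d(FJ,S)=11, d(FJ,T)=13
step 2: merge (FJ,S) at d=11, Q=-168; branch lengths FJ→37/4, S→7/4; new cluster FJS
  updated: d(C,FJS)=59/2, d(FJS,G)=91/4, d(FJS,O)=75/4, d(FJS,T)=2
step 3: merge (C,G) at d=4, Q=-369/4; branch lengths C→-37/24, G→133/24; new cluster CG
  updated: d(CG,FJS)=193/8, d(CG,O)=27/2, d(CG,T)=9/2
step 4: merge (CG,O) at d=27/2, Q=-435/8; branch lengths CG→239/32, O→193/32; new cluster CGO
  updated: d(CGO,FJS)=235/16, d(CGO,T)=-1
step 5: merge (CGO,FJS) at d=235/16, Q=-251/16; branch lengths CGO→187/32, FJS→283/32; new cluster CFGJOS
  updated: d(CFGJOS,T)=-219/32
step 6: merge (CFGJOS,T) at d=-219/32; branch lengths CFGJOS→-219/64, T→-219/64; new cluster CFGJOST
final tree: ((((C:-37/24,G:133/24):239/32,O:193/32):187/32,((F:19/5,J:-4/5):37/4,S:7/4):283/32):-219/64,T:-219/64)
total length: 1259/32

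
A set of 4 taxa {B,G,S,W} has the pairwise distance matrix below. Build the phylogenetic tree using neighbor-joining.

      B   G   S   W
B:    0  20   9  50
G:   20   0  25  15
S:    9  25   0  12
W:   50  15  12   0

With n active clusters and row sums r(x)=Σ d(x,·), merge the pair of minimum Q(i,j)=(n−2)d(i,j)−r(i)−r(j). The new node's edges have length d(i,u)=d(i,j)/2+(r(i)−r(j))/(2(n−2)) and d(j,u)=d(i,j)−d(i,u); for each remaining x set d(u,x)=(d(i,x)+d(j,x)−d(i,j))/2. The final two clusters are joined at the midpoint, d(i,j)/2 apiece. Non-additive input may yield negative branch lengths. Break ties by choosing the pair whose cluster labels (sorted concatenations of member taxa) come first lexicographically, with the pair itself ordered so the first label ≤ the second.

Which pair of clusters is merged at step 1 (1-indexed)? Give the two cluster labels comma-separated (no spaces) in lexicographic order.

B,S

iteration 1: select B,S (d=9, Q=-107); attach at lengths (51/4, -15/4); label the merged cluster BS
  updated: d(BS,G)=18, d(BS,W)=53/2
iteration 2: select BS,G (d=18, Q=-119/2); attach at lengths (59/4, 13/4); label the merged cluster BGS
  updated: d(BGS,W)=47/4
iteration 3: select BGS,W (d=47/4); attach at lengths (47/8, 47/8); label the merged cluster BGSW
final tree: (((B:51/4,S:-15/4):59/4,G:13/4):47/8,W:47/8)
total length: 155/4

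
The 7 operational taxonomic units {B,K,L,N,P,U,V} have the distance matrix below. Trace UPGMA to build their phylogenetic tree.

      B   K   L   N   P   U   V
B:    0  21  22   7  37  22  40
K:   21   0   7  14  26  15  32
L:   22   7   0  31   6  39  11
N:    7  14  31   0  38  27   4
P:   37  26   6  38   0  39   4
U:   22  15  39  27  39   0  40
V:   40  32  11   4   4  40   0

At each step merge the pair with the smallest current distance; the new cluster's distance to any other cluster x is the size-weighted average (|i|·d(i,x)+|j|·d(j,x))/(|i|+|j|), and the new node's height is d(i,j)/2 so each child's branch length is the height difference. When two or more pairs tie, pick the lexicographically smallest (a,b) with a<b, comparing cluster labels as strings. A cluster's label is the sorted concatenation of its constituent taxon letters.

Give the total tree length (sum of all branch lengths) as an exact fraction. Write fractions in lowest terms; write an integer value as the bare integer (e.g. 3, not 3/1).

1. join N+V (d=4) ⇒ NV; edges |N|=2, |V|=2
  updated: d(B,NV)=47/2, d(K,NV)=23, d(L,NV)=21, d(NV,P)=21, d(NV,U)=67/2
2. join L+P (d=6) ⇒ LP; edges |L|=3, |P|=3
  updated: d(B,LP)=59/2, d(K,LP)=33/2, d(LP,NV)=21, d(LP,U)=39
3. join K+U (d=15) ⇒ KU; edges |K|=15/2, |U|=15/2
  updated: d(B,KU)=43/2, d(KU,LP)=111/4, d(KU,NV)=113/4
4. join LP+NV (d=21) ⇒ LNPV; edges |LP|=15/2, |NV|=17/2
  updated: d(B,LNPV)=53/2, d(KU,LNPV)=28
5. join B+KU (d=43/2) ⇒ BKU; edges |B|=43/4, |KU|=13/4
  updated: d(BKU,LNPV)=55/2
6. join BKU+LNPV (d=55/2) ⇒ BKLNPUV; edges |BKU|=3, |LNPV|=13/4
final tree: ((B:43/4,(K:15/2,U:15/2):13/4):3,((L:3,P:3):15/2,(N:2,V:2):17/2):13/4)
total length: 245/4

245/4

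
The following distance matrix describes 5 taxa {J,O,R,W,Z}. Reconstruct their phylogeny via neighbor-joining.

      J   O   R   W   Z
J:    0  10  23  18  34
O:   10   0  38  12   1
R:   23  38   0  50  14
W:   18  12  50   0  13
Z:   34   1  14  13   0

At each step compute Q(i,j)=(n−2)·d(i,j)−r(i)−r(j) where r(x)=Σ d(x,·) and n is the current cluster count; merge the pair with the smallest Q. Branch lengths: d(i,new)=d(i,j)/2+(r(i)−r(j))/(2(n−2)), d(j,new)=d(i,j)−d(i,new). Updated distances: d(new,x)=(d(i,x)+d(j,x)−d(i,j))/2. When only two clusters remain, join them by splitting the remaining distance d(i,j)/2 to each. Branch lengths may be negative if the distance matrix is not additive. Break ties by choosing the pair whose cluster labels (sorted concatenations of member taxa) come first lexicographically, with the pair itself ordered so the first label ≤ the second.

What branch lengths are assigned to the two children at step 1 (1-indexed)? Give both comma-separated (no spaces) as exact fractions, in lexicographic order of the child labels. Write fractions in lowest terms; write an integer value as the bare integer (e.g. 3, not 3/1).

35/2,-7/2

iteration 1: select R,Z (d=14, Q=-145); attach at lengths (35/2, -7/2); label the merged cluster RZ
  updated: d(J,RZ)=43/2, d(O,RZ)=25/2, d(RZ,W)=49/2
iteration 2: select J,W (d=18, Q=-68); attach at lengths (31/4, 41/4); label the merged cluster JW
  updated: d(JW,O)=2, d(JW,RZ)=14
iteration 3: select JW,O (d=2, Q=-57/2); attach at lengths (7/4, 1/4); label the merged cluster JOW
  updated: d(JOW,RZ)=49/4
iteration 4: select JOW,RZ (d=49/4); attach at lengths (49/8, 49/8); label the merged cluster JORWZ
final tree: (((J:31/4,W:41/4):7/4,O:1/4):49/8,(R:35/2,Z:-7/2):49/8)
total length: 185/4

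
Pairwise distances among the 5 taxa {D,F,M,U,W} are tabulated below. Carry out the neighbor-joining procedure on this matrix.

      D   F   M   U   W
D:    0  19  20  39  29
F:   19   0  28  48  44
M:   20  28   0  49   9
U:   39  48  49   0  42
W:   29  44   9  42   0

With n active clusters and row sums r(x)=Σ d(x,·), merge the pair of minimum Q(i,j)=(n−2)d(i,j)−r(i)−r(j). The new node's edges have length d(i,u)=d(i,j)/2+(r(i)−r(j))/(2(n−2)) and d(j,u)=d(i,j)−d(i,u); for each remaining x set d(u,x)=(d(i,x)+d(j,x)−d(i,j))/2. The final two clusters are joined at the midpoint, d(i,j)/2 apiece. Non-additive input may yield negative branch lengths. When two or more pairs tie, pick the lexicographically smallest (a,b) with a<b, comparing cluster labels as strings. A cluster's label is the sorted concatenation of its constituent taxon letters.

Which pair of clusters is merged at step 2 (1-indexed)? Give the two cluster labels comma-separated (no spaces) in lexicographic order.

step 1: merge (M,W) at d=9, Q=-203; branch lengths M→3/2, W→15/2; new cluster MW
  updated: d(D,MW)=20, d(F,MW)=63/2, d(MW,U)=41
step 2: merge (D,F) at d=19, Q=-277/2; branch lengths D→35/8, F→117/8; new cluster DF
  updated: d(DF,MW)=65/4, d(DF,U)=34
step 3: merge (DF,MW) at d=65/4, Q=-365/4; branch lengths DF→37/8, MW→93/8; new cluster DFMW
  updated: d(DFMW,U)=235/8
step 4: merge (DFMW,U) at d=235/8; branch lengths DFMW→235/16, U→235/16; new cluster DFMUW
final tree: (((D:35/8,F:117/8):37/8,(M:3/2,W:15/2):93/8):235/16,U:235/16)
total length: 589/8

D,F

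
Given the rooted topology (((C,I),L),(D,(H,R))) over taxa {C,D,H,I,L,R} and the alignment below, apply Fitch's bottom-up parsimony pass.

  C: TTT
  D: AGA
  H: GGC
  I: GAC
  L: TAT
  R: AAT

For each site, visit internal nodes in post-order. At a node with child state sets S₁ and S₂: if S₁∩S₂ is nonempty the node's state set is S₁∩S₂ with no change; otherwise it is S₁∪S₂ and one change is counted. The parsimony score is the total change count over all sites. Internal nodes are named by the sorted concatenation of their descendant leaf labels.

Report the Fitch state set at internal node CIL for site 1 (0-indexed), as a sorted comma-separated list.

CI@0: {T} ∪ {G} = {G,T} (union, +1)
CIL@0: {G,T} ∩ {T} = {T} (intersection, +0)
HR@0: {G} ∪ {A} = {A,G} (union, +1)
DHR@0: {A} ∩ {A,G} = {A} (intersection, +0)
CDHILR@0: {T} ∪ {A} = {A,T} (union, +1)
CI@1: {T} ∪ {A} = {A,T} (union, +1)
CIL@1: {A,T} ∩ {A} = {A} (intersection, +0)
HR@1: {G} ∪ {A} = {A,G} (union, +1)
DHR@1: {G} ∩ {A,G} = {G} (intersection, +0)
CDHILR@1: {A} ∪ {G} = {A,G} (union, +1)
CI@2: {T} ∪ {C} = {C,T} (union, +1)
CIL@2: {C,T} ∩ {T} = {T} (intersection, +0)
HR@2: {C} ∪ {T} = {C,T} (union, +1)
DHR@2: {A} ∪ {C,T} = {A,C,T} (union, +1)
CDHILR@2: {T} ∩ {A,C,T} = {T} (intersection, +0)
per-site changes: [3, 3, 3]; total = 9

A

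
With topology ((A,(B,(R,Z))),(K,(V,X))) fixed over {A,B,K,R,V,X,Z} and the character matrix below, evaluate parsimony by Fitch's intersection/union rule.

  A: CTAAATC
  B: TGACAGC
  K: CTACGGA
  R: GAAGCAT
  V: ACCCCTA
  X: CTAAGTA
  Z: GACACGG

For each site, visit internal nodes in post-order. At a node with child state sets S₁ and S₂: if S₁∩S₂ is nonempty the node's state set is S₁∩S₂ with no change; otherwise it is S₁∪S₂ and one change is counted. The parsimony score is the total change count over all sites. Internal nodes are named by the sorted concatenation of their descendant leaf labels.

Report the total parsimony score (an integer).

RZ@0: {G} ∩ {G} = {G} (intersection, +0)
BRZ@0: {T} ∪ {G} = {G,T} (union, +1)
ABRZ@0: {C} ∪ {G,T} = {C,G,T} (union, +1)
VX@0: {A} ∪ {C} = {A,C} (union, +1)
KVX@0: {C} ∩ {A,C} = {C} (intersection, +0)
ABKRVXZ@0: {C,G,T} ∩ {C} = {C} (intersection, +0)
RZ@1: {A} ∩ {A} = {A} (intersection, +0)
BRZ@1: {G} ∪ {A} = {A,G} (union, +1)
ABRZ@1: {T} ∪ {A,G} = {A,G,T} (union, +1)
VX@1: {C} ∪ {T} = {C,T} (union, +1)
KVX@1: {T} ∩ {C,T} = {T} (intersection, +0)
ABKRVXZ@1: {A,G,T} ∩ {T} = {T} (intersection, +0)
RZ@2: {A} ∪ {C} = {A,C} (union, +1)
BRZ@2: {A} ∩ {A,C} = {A} (intersection, +0)
ABRZ@2: {A} ∩ {A} = {A} (intersection, +0)
VX@2: {C} ∪ {A} = {A,C} (union, +1)
KVX@2: {A} ∩ {A,C} = {A} (intersection, +0)
ABKRVXZ@2: {A} ∩ {A} = {A} (intersection, +0)
RZ@3: {G} ∪ {A} = {A,G} (union, +1)
BRZ@3: {C} ∪ {A,G} = {A,C,G} (union, +1)
ABRZ@3: {A} ∩ {A,C,G} = {A} (intersection, +0)
VX@3: {C} ∪ {A} = {A,C} (union, +1)
KVX@3: {C} ∩ {A,C} = {C} (intersection, +0)
ABKRVXZ@3: {A} ∪ {C} = {A,C} (union, +1)
RZ@4: {C} ∩ {C} = {C} (intersection, +0)
BRZ@4: {A} ∪ {C} = {A,C} (union, +1)
ABRZ@4: {A} ∩ {A,C} = {A} (intersection, +0)
VX@4: {C} ∪ {G} = {C,G} (union, +1)
KVX@4: {G} ∩ {C,G} = {G} (intersection, +0)
ABKRVXZ@4: {A} ∪ {G} = {A,G} (union, +1)
RZ@5: {A} ∪ {G} = {A,G} (union, +1)
BRZ@5: {G} ∩ {A,G} = {G} (intersection, +0)
ABRZ@5: {T} ∪ {G} = {G,T} (union, +1)
VX@5: {T} ∩ {T} = {T} (intersection, +0)
KVX@5: {G} ∪ {T} = {G,T} (union, +1)
ABKRVXZ@5: {G,T} ∩ {G,T} = {G,T} (intersection, +0)
RZ@6: {T} ∪ {G} = {G,T} (union, +1)
BRZ@6: {C} ∪ {G,T} = {C,G,T} (union, +1)
ABRZ@6: {C} ∩ {C,G,T} = {C} (intersection, +0)
VX@6: {A} ∩ {A} = {A} (intersection, +0)
KVX@6: {A} ∩ {A} = {A} (intersection, +0)
ABKRVXZ@6: {C} ∪ {A} = {A,C} (union, +1)
per-site changes: [3, 3, 2, 4, 3, 3, 3]; total = 21

21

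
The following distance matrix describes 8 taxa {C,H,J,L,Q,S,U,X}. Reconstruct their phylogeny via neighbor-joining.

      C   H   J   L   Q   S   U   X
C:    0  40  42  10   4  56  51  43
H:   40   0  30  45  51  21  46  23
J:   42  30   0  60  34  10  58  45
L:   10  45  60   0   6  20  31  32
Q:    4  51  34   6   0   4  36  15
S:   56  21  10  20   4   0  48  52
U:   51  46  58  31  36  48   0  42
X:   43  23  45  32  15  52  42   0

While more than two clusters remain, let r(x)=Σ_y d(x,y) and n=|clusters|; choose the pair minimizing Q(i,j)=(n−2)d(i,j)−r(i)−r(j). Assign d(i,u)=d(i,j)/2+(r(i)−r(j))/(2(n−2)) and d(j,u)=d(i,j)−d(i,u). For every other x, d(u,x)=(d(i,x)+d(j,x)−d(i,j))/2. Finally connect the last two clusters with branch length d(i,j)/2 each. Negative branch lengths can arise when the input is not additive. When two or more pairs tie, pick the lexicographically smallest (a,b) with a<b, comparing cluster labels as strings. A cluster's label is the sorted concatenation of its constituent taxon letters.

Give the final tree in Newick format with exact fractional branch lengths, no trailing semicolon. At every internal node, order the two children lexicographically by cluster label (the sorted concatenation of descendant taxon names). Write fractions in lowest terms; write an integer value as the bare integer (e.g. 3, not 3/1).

(((((C:71/8,L:9/8):7/2,Q:-7/2):41/4,U:103/4):17/8,(H:123/10,(J:32/3,S:-2/3):41/5):41/4):51/8,X:51/8)

step 1: merge (J,S) at d=10, Q=-430; branch lengths J→32/3, S→-2/3; new cluster JS
  updated: d(C,JS)=44, d(H,JS)=41/2, d(JS,L)=35, d(JS,Q)=14, d(JS,U)=48, d(JS,X)=87/2
step 2: merge (H,JS) at d=41/2, Q=-328; branch lengths H→123/10, JS→41/5; new cluster HJS
  updated: d(C,HJS)=127/4, d(HJS,L)=119/4, d(HJS,Q)=89/4, d(HJS,U)=147/4, d(HJS,X)=23
step 3: merge (C,L) at d=10, Q=-417/2; branch lengths C→71/8, L→9/8; new cluster CL
  updated: d(CL,HJS)=103/4, d(CL,Q)=0, d(CL,U)=36, d(CL,X)=65/2
step 4: merge (CL,Q) at d=0, Q=-335/2; branch lengths CL→7/2, Q→-7/2; new cluster CLQ
  updated: d(CLQ,HJS)=24, d(CLQ,U)=36, d(CLQ,X)=95/4
step 5: merge (CLQ,U) at d=36, Q=-253/2; branch lengths CLQ→41/4, U→103/4; new cluster CLQU
  updated: d(CLQU,HJS)=99/8, d(CLQU,X)=119/8
step 6: merge (CLQU,HJS) at d=99/8, Q=-201/4; branch lengths CLQU→17/8, HJS→41/4; new cluster CHJLQSU
  updated: d(CHJLQSU,X)=51/4
step 7: merge (CHJLQSU,X) at d=51/4; branch lengths CHJLQSU→51/8, X→51/8; new cluster CHJLQSUX
final tree: (((((C:71/8,L:9/8):7/2,Q:-7/2):41/4,U:103/4):17/8,(H:123/10,(J:32/3,S:-2/3):41/5):41/4):51/8,X:51/8)
total length: 813/8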